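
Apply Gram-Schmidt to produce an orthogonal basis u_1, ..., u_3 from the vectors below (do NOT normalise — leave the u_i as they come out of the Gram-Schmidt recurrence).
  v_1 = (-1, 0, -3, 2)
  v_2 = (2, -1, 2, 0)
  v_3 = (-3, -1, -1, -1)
Orthogonal basis:
  u_1 = (-1, 0, -3, 2)
  u_2 = (10/7, -1, 2/7, 8/7)
  u_3 = (-37/31, -64/31, 5/31, -11/31)

Apply the Gram-Schmidt recurrence
  u_1 = v_1
  u_i = v_i − Σ_{j<i} ((v_i · u_j) / (u_j · u_j)) · u_j.

Step by step this gives:
  u_1 = (-1, 0, -3, 2)
  u_2 = (10/7, -1, 2/7, 8/7)
  u_3 = (-37/31, -64/31, 5/31, -11/31)

Orthogonality check:
  u_2 · u_1 = 0 (should be 0)
  u_3 · u_1 = 0 (should be 0)
  u_3 · u_2 = 0 (should be 0)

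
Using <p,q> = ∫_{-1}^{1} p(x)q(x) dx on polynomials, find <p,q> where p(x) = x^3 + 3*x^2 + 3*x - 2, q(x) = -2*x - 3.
<p,q> = 6/5

Expand the product: p(x)·q(x) = -2*x^4 - 9*x^3 - 15*x^2 - 5*x + 6.
∫_{-1}^{1} of each monomial x^k gives [2/(k+1) if k even, 0 if k odd]. Integrating term-by-term (or equivalently evaluating the antiderivative F(x) = -2*x^5/5 - 9*x^4/4 - 5*x^3 - 5*x^2/2 + 6*x at the endpoints):
  F(1) − F(−1) = -83/20 − (-107/20) = 6/5.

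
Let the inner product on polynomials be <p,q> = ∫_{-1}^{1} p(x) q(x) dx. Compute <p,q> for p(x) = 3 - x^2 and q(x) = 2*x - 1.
<p,q> = -16/3

Expand the product: p(x)·q(x) = -2*x^3 + x^2 + 6*x - 3.
∫_{-1}^{1} of each monomial x^k gives [2/(k+1) if k even, 0 if k odd]. Integrating term-by-term (or equivalently evaluating the antiderivative F(x) = -x^4/2 + x^3/3 + 3*x^2 - 3*x at the endpoints):
  F(1) − F(−1) = -1/6 − (31/6) = -16/3.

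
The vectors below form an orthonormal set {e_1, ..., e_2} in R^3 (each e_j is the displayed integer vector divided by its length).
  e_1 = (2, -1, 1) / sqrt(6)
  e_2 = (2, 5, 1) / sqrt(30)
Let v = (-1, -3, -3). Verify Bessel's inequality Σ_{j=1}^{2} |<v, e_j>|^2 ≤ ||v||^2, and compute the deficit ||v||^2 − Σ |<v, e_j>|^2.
Σ |<v, e_j>|^2 = 14; ||v||^2 = 19; deficit = 5

Write each e_j = u_j / sqrt(<u_j, u_j>) where u_j is the displayed integer vector. Then <v, e_j> = <v, u_j> / sqrt(<u_j, u_j>), so |<v, e_j>|^2 = <v, u_j>^2 / <u_j, u_j>.
Coefficients: <v, e_1> = -2/sqrt(6), <v, e_2> = -20/sqrt(30).
Square and sum: Σ |<v, e_j>|^2 = 14.
Compute ||v||^2 = v·v = 19.
Deficit = 19 − 14 = 5 ≥ 0, confirming Bessel's inequality. (The deficit equals ||v − Σ <v,e_j> e_j||^2, the squared distance from v to span{e_j}.)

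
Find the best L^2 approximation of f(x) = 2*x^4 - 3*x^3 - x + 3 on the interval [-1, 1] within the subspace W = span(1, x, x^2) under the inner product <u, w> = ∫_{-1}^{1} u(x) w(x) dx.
g(x) = 12*x^2/7 - 14*x/5 + 99/35

The best approximation g ∈ W is the orthogonal projection of f onto W. Writing g = a_0 + a_1 x + a_2 x^2, the coefficients solve the normal equations G · a = b where
  G_{ij} = <φ_i, φ_j> and b_i = <f, φ_i>, with φ_0 = 1, φ_1 = x, φ_2 = x^2.
G =
  [2, 0, 2/3]
  [0, 2/3, 0]
  [2/3, 0, 2/5],
b = (34/5, -28/15, 18/7).
Solving gives a_0 = 99/35, a_1 = -14/5, a_2 = 12/7, so
  g(x) = 12*x^2/7 - 14*x/5 + 99/35.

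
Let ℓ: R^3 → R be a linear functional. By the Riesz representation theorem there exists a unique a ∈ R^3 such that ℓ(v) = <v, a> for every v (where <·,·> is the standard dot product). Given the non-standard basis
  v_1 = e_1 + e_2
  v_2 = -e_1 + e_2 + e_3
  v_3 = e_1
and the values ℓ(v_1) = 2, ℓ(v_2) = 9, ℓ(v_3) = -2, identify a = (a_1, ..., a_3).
a = (-2, 4, 3)

Write a = (a_1, ..., a_3) in the standard basis. For each basis vector v_i, ℓ(v_i) = <v_i, a> is a linear equation in the a_j's. Collect the n equations into a matrix system V a = ℓ, where row i of V is v_i (expressed in the standard basis). Since V is invertible (lower-triangular with 1s on the diagonal, up to permutation), solve by back-substitution:
  V =
[[1, 1, 0],
 [-1, 1, 1],
 [1, 0, 0]]
  V a = (2, 9, -2)
Solving gives a = (-2, 4, 3).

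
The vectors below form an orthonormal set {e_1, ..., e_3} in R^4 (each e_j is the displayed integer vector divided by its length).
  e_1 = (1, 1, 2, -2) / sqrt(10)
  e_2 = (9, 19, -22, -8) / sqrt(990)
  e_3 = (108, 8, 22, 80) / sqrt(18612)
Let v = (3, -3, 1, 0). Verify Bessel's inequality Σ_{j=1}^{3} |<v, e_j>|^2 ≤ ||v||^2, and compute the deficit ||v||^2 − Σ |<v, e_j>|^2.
Σ |<v, e_j>|^2 = 409/47; ||v||^2 = 19; deficit = 484/47

Write each e_j = u_j / sqrt(<u_j, u_j>) where u_j is the displayed integer vector. Then <v, e_j> = <v, u_j> / sqrt(<u_j, u_j>), so |<v, e_j>|^2 = <v, u_j>^2 / <u_j, u_j>.
Coefficients: <v, e_1> = 2/sqrt(10), <v, e_2> = -52/sqrt(990), <v, e_3> = 322/sqrt(18612).
Square and sum: Σ |<v, e_j>|^2 = 409/47.
Compute ||v||^2 = v·v = 19.
Deficit = 19 − 409/47 = 484/47 ≥ 0, confirming Bessel's inequality. (The deficit equals ||v − Σ <v,e_j> e_j||^2, the squared distance from v to span{e_j}.)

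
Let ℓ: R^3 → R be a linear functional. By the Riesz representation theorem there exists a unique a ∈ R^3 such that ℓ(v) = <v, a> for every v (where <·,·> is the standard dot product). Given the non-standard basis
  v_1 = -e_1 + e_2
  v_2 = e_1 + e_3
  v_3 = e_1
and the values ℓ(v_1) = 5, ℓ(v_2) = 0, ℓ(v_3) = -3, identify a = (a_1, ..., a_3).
a = (-3, 2, 3)

Write a = (a_1, ..., a_3) in the standard basis. For each basis vector v_i, ℓ(v_i) = <v_i, a> is a linear equation in the a_j's. Collect the n equations into a matrix system V a = ℓ, where row i of V is v_i (expressed in the standard basis). Since V is invertible (lower-triangular with 1s on the diagonal, up to permutation), solve by back-substitution:
  V =
[[-1, 1, 0],
 [1, 0, 1],
 [1, 0, 0]]
  V a = (5, 0, -3)
Solving gives a = (-3, 2, 3).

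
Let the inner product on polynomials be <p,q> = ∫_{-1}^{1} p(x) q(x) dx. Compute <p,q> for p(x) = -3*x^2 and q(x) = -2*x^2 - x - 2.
<p,q> = 32/5

Expand the product: p(x)·q(x) = 6*x^4 + 3*x^3 + 6*x^2.
∫_{-1}^{1} of each monomial x^k gives [2/(k+1) if k even, 0 if k odd]. Integrating term-by-term (or equivalently evaluating the antiderivative F(x) = 6*x^5/5 + 3*x^4/4 + 2*x^3 at the endpoints):
  F(1) − F(−1) = 79/20 − (-49/20) = 32/5.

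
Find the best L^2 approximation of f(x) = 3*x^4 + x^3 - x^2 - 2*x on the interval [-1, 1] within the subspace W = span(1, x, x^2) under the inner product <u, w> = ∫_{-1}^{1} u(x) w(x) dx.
g(x) = 11*x^2/7 - 7*x/5 - 9/35

The best approximation g ∈ W is the orthogonal projection of f onto W. Writing g = a_0 + a_1 x + a_2 x^2, the coefficients solve the normal equations G · a = b where
  G_{ij} = <φ_i, φ_j> and b_i = <f, φ_i>, with φ_0 = 1, φ_1 = x, φ_2 = x^2.
G =
  [2, 0, 2/3]
  [0, 2/3, 0]
  [2/3, 0, 2/5],
b = (8/15, -14/15, 16/35).
Solving gives a_0 = -9/35, a_1 = -7/5, a_2 = 11/7, so
  g(x) = 11*x^2/7 - 7*x/5 - 9/35.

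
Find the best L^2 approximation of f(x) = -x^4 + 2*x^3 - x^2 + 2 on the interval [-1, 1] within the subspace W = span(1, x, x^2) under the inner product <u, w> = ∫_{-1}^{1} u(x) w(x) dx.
g(x) = -13*x^2/7 + 6*x/5 + 73/35

The best approximation g ∈ W is the orthogonal projection of f onto W. Writing g = a_0 + a_1 x + a_2 x^2, the coefficients solve the normal equations G · a = b where
  G_{ij} = <φ_i, φ_j> and b_i = <f, φ_i>, with φ_0 = 1, φ_1 = x, φ_2 = x^2.
G =
  [2, 0, 2/3]
  [0, 2/3, 0]
  [2/3, 0, 2/5],
b = (44/15, 4/5, 68/105).
Solving gives a_0 = 73/35, a_1 = 6/5, a_2 = -13/7, so
  g(x) = -13*x^2/7 + 6*x/5 + 73/35.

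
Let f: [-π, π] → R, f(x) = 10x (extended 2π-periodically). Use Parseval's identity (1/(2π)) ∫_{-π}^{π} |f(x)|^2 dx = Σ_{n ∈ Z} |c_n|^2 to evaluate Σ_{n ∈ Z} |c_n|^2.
Σ |c_n|^2 = 100π^2/3

Expand and integrate term by term over [-π, π]:
  ∫ (10x)^2 dx = 100·(2π^3/3); ∫ 2·10·(0)·x dx = 0 (odd integrand); ∫ 0^2 dx = 0·2π.
So (1/(2π)) ∫_{-π}^{π} (10x)^2 dx = 100π^2/3 + 0 = 100π^2/3.
Parseval ⇒ Σ |c_n|^2 = 100π^2/3.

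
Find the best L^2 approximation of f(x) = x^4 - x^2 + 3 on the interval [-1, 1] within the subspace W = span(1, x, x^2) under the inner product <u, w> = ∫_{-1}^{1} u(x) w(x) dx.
g(x) = 102/35 - x^2/7

The best approximation g ∈ W is the orthogonal projection of f onto W. Writing g = a_0 + a_1 x + a_2 x^2, the coefficients solve the normal equations G · a = b where
  G_{ij} = <φ_i, φ_j> and b_i = <f, φ_i>, with φ_0 = 1, φ_1 = x, φ_2 = x^2.
G =
  [2, 0, 2/3]
  [0, 2/3, 0]
  [2/3, 0, 2/5],
b = (86/15, 0, 66/35).
Solving gives a_0 = 102/35, a_1 = 0, a_2 = -1/7, so
  g(x) = 102/35 - x^2/7.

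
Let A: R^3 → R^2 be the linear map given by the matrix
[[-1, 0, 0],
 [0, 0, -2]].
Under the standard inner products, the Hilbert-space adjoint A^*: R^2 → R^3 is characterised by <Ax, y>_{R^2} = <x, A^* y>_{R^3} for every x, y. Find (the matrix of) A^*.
A^* = A^T =
[[-1, 0],
 [0, 0],
 [0, -2]]

For real matrices with standard dot products, the defining identity <Ax, y> = <x, A^* y> gives (Ax)^T y = x^T (A^*) y, i.e. x^T A^T y = x^T (A^*) y. Since this holds for all x, y, we must have A^* = A^T. Therefore
A^* =
[[-1, 0],
 [0, 0],
 [0, -2]].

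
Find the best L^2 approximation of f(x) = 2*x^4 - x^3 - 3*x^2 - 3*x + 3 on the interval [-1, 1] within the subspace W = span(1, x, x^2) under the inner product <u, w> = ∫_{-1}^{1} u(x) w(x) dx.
g(x) = -9*x^2/7 - 18*x/5 + 99/35

The best approximation g ∈ W is the orthogonal projection of f onto W. Writing g = a_0 + a_1 x + a_2 x^2, the coefficients solve the normal equations G · a = b where
  G_{ij} = <φ_i, φ_j> and b_i = <f, φ_i>, with φ_0 = 1, φ_1 = x, φ_2 = x^2.
G =
  [2, 0, 2/3]
  [0, 2/3, 0]
  [2/3, 0, 2/5],
b = (24/5, -12/5, 48/35).
Solving gives a_0 = 99/35, a_1 = -18/5, a_2 = -9/7, so
  g(x) = -9*x^2/7 - 18*x/5 + 99/35.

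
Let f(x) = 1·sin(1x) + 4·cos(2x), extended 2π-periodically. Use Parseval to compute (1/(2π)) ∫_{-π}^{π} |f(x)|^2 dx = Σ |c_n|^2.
Σ |c_n|^2 = 17/2

Expand |f|^2 and use orthogonality of {sin(nx), cos(mx)} on [-π, π]:
  ∫_{-π}^{π} sin(nx)^2 dx = π, ∫ cos(mx)^2 dx = π, and cross terms integrate to 0.
So ∫_{-π}^{π} f(x)^2 dx = 1^2 · π + 4^2 · π = (1 + 16)π.
Divide by 2π: (1 + 16)/2 = 17/2.
By Parseval, this equals Σ |c_n|^2.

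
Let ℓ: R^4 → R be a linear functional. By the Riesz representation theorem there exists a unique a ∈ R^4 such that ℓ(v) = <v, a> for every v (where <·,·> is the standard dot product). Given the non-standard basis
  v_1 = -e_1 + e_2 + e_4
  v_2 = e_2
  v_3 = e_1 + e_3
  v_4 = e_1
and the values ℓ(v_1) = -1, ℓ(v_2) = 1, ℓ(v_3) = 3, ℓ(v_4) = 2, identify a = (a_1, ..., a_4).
a = (2, 1, 1, 0)

Write a = (a_1, ..., a_4) in the standard basis. For each basis vector v_i, ℓ(v_i) = <v_i, a> is a linear equation in the a_j's. Collect the n equations into a matrix system V a = ℓ, where row i of V is v_i (expressed in the standard basis). Since V is invertible (lower-triangular with 1s on the diagonal, up to permutation), solve by back-substitution:
  V =
[[-1, 1, 0, 1],
 [0, 1, 0, 0],
 [1, 0, 1, 0],
 [1, 0, 0, 0]]
  V a = (-1, 1, 3, 2)
Solving gives a = (2, 1, 1, 0).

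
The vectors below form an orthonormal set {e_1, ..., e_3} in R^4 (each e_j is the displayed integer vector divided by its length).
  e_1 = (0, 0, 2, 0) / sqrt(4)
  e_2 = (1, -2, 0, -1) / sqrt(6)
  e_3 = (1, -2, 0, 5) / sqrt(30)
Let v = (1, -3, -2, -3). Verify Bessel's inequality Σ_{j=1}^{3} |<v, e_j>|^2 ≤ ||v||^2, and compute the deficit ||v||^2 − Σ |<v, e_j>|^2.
Σ |<v, e_j>|^2 = 114/5; ||v||^2 = 23; deficit = 1/5

Write each e_j = u_j / sqrt(<u_j, u_j>) where u_j is the displayed integer vector. Then <v, e_j> = <v, u_j> / sqrt(<u_j, u_j>), so |<v, e_j>|^2 = <v, u_j>^2 / <u_j, u_j>.
Coefficients: <v, e_1> = -4/sqrt(4), <v, e_2> = 10/sqrt(6), <v, e_3> = -8/sqrt(30).
Square and sum: Σ |<v, e_j>|^2 = 114/5.
Compute ||v||^2 = v·v = 23.
Deficit = 23 − 114/5 = 1/5 ≥ 0, confirming Bessel's inequality. (The deficit equals ||v − Σ <v,e_j> e_j||^2, the squared distance from v to span{e_j}.)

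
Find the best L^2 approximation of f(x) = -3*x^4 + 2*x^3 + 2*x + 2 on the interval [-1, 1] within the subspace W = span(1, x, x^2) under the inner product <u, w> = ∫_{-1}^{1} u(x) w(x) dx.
g(x) = -18*x^2/7 + 16*x/5 + 79/35

The best approximation g ∈ W is the orthogonal projection of f onto W. Writing g = a_0 + a_1 x + a_2 x^2, the coefficients solve the normal equations G · a = b where
  G_{ij} = <φ_i, φ_j> and b_i = <f, φ_i>, with φ_0 = 1, φ_1 = x, φ_2 = x^2.
G =
  [2, 0, 2/3]
  [0, 2/3, 0]
  [2/3, 0, 2/5],
b = (14/5, 32/15, 10/21).
Solving gives a_0 = 79/35, a_1 = 16/5, a_2 = -18/7, so
  g(x) = -18*x^2/7 + 16*x/5 + 79/35.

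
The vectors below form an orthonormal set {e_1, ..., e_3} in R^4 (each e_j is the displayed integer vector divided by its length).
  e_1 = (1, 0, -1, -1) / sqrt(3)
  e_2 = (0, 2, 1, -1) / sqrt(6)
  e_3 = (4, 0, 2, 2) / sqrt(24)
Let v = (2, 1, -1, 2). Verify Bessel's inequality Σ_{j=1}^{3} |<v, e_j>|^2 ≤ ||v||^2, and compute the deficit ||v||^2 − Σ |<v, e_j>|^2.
Σ |<v, e_j>|^2 = 14/3; ||v||^2 = 10; deficit = 16/3

Write each e_j = u_j / sqrt(<u_j, u_j>) where u_j is the displayed integer vector. Then <v, e_j> = <v, u_j> / sqrt(<u_j, u_j>), so |<v, e_j>|^2 = <v, u_j>^2 / <u_j, u_j>.
Coefficients: <v, e_1> = 1/sqrt(3), <v, e_2> = -1/sqrt(6), <v, e_3> = 10/sqrt(24).
Square and sum: Σ |<v, e_j>|^2 = 14/3.
Compute ||v||^2 = v·v = 10.
Deficit = 10 − 14/3 = 16/3 ≥ 0, confirming Bessel's inequality. (The deficit equals ||v − Σ <v,e_j> e_j||^2, the squared distance from v to span{e_j}.)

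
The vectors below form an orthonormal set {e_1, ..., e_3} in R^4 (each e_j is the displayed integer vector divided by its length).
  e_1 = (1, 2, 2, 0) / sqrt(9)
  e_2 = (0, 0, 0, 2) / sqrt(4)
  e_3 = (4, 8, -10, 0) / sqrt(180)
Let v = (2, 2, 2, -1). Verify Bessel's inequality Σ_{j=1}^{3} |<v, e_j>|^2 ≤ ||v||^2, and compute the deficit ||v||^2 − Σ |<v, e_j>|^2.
Σ |<v, e_j>|^2 = 61/5; ||v||^2 = 13; deficit = 4/5

Write each e_j = u_j / sqrt(<u_j, u_j>) where u_j is the displayed integer vector. Then <v, e_j> = <v, u_j> / sqrt(<u_j, u_j>), so |<v, e_j>|^2 = <v, u_j>^2 / <u_j, u_j>.
Coefficients: <v, e_1> = 10/sqrt(9), <v, e_2> = -2/sqrt(4), <v, e_3> = 4/sqrt(180).
Square and sum: Σ |<v, e_j>|^2 = 61/5.
Compute ||v||^2 = v·v = 13.
Deficit = 13 − 61/5 = 4/5 ≥ 0, confirming Bessel's inequality. (The deficit equals ||v − Σ <v,e_j> e_j||^2, the squared distance from v to span{e_j}.)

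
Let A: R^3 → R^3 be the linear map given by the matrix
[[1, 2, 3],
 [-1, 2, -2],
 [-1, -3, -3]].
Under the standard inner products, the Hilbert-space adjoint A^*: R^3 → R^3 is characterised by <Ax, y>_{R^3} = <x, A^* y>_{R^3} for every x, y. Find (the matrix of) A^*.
A^* = A^T =
[[1, -1, -1],
 [2, 2, -3],
 [3, -2, -3]]

For real matrices with standard dot products, the defining identity <Ax, y> = <x, A^* y> gives (Ax)^T y = x^T (A^*) y, i.e. x^T A^T y = x^T (A^*) y. Since this holds for all x, y, we must have A^* = A^T. Therefore
A^* =
[[1, -1, -1],
 [2, 2, -3],
 [3, -2, -3]].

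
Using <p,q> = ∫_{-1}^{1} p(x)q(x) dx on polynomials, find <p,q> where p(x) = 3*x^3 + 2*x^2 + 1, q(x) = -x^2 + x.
<p,q> = -4/15

Expand the product: p(x)·q(x) = -3*x^5 + x^4 + 2*x^3 - x^2 + x.
∫_{-1}^{1} of each monomial x^k gives [2/(k+1) if k even, 0 if k odd]. Integrating term-by-term (or equivalently evaluating the antiderivative F(x) = -x^6/2 + x^5/5 + x^4/2 - x^3/3 + x^2/2 at the endpoints):
  F(1) − F(−1) = 11/30 − (19/30) = -4/15.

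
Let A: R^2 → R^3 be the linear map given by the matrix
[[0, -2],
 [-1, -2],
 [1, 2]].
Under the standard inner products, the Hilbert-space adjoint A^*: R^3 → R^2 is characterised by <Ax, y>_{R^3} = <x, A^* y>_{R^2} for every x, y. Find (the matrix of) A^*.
A^* = A^T =
[[0, -1, 1],
 [-2, -2, 2]]

For real matrices with standard dot products, the defining identity <Ax, y> = <x, A^* y> gives (Ax)^T y = x^T (A^*) y, i.e. x^T A^T y = x^T (A^*) y. Since this holds for all x, y, we must have A^* = A^T. Therefore
A^* =
[[0, -1, 1],
 [-2, -2, 2]].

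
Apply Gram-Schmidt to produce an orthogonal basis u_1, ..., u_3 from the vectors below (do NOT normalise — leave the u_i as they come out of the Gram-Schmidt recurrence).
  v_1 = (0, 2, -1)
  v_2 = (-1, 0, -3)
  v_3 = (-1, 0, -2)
Orthogonal basis:
  u_1 = (0, 2, -1)
  u_2 = (-1, -6/5, -12/5)
  u_3 = (-12/41, 2/41, 4/41)

Apply the Gram-Schmidt recurrence
  u_1 = v_1
  u_i = v_i − Σ_{j<i} ((v_i · u_j) / (u_j · u_j)) · u_j.

Step by step this gives:
  u_1 = (0, 2, -1)
  u_2 = (-1, -6/5, -12/5)
  u_3 = (-12/41, 2/41, 4/41)

Orthogonality check:
  u_2 · u_1 = 0 (should be 0)
  u_3 · u_1 = 0 (should be 0)
  u_3 · u_2 = 0 (should be 0)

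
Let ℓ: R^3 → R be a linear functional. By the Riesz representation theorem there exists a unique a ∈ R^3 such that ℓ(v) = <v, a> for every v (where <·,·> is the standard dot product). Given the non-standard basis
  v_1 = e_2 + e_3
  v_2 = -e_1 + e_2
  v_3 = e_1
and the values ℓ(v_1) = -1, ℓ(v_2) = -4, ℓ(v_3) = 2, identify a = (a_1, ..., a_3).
a = (2, -2, 1)

Write a = (a_1, ..., a_3) in the standard basis. For each basis vector v_i, ℓ(v_i) = <v_i, a> is a linear equation in the a_j's. Collect the n equations into a matrix system V a = ℓ, where row i of V is v_i (expressed in the standard basis). Since V is invertible (lower-triangular with 1s on the diagonal, up to permutation), solve by back-substitution:
  V =
[[0, 1, 1],
 [-1, 1, 0],
 [1, 0, 0]]
  V a = (-1, -4, 2)
Solving gives a = (2, -2, 1).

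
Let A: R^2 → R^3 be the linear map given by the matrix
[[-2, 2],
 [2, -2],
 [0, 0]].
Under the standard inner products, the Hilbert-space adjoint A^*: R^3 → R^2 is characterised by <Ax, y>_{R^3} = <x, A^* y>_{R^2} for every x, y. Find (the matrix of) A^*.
A^* = A^T =
[[-2, 2, 0],
 [2, -2, 0]]

For real matrices with standard dot products, the defining identity <Ax, y> = <x, A^* y> gives (Ax)^T y = x^T (A^*) y, i.e. x^T A^T y = x^T (A^*) y. Since this holds for all x, y, we must have A^* = A^T. Therefore
A^* =
[[-2, 2, 0],
 [2, -2, 0]].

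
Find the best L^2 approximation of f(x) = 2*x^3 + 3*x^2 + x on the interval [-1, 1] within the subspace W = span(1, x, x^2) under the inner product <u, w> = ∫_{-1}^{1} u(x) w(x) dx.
g(x) = 3*x^2 + 11*x/5

The best approximation g ∈ W is the orthogonal projection of f onto W. Writing g = a_0 + a_1 x + a_2 x^2, the coefficients solve the normal equations G · a = b where
  G_{ij} = <φ_i, φ_j> and b_i = <f, φ_i>, with φ_0 = 1, φ_1 = x, φ_2 = x^2.
G =
  [2, 0, 2/3]
  [0, 2/3, 0]
  [2/3, 0, 2/5],
b = (2, 22/15, 6/5).
Solving gives a_0 = 0, a_1 = 11/5, a_2 = 3, so
  g(x) = 3*x^2 + 11*x/5.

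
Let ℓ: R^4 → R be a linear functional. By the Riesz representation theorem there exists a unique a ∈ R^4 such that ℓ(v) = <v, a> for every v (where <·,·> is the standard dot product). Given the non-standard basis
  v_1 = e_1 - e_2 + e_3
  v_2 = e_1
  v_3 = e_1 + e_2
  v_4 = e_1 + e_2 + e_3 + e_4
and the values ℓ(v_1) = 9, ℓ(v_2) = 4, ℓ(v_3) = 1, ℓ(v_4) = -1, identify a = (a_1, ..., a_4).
a = (4, -3, 2, -4)

Write a = (a_1, ..., a_4) in the standard basis. For each basis vector v_i, ℓ(v_i) = <v_i, a> is a linear equation in the a_j's. Collect the n equations into a matrix system V a = ℓ, where row i of V is v_i (expressed in the standard basis). Since V is invertible (lower-triangular with 1s on the diagonal, up to permutation), solve by back-substitution:
  V =
[[1, -1, 1, 0],
 [1, 0, 0, 0],
 [1, 1, 0, 0],
 [1, 1, 1, 1]]
  V a = (9, 4, 1, -1)
Solving gives a = (4, -3, 2, -4).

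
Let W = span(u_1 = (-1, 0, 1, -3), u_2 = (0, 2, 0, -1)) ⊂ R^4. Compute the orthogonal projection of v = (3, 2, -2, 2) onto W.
proj_W(v) = (61/46, 55/23, -61/46, 64/23)

Set up U = [u_1 | ... | u_2] ∈ R^(4×2). The projector onto W = col(U) is P = U (U^T U)^(-1) U^T.
Compute U^T U =
  [11, 3]
  [3, 5],
and U^T v = (-11, 2).
Solve U^T U · c = U^T v for the coefficients: c = (-61/46, 55/46). The projection is proj_W(v) = U c.
Check: (v - proj_W(v)) · u_1 = 0  (should be 0).
Check: (v - proj_W(v)) · u_2 = 0  (should be 0).
Result: proj_W(v) = (61/46, 55/23, -61/46, 64/23).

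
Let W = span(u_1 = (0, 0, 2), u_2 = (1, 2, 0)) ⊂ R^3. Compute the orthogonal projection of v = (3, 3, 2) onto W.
proj_W(v) = (9/5, 18/5, 2)

Set up U = [u_1 | ... | u_2] ∈ R^(3×2). The projector onto W = col(U) is P = U (U^T U)^(-1) U^T.
Compute U^T U =
  [4, 0]
  [0, 5],
and U^T v = (4, 9).
Solve U^T U · c = U^T v for the coefficients: c = (1, 9/5). The projection is proj_W(v) = U c.
Check: (v - proj_W(v)) · u_1 = 0  (should be 0).
Check: (v - proj_W(v)) · u_2 = 0  (should be 0).
Result: proj_W(v) = (9/5, 18/5, 2).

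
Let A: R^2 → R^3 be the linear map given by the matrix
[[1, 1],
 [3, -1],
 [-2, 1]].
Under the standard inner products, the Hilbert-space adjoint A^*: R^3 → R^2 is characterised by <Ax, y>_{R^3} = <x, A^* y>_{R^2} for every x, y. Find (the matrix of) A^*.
A^* = A^T =
[[1, 3, -2],
 [1, -1, 1]]

For real matrices with standard dot products, the defining identity <Ax, y> = <x, A^* y> gives (Ax)^T y = x^T (A^*) y, i.e. x^T A^T y = x^T (A^*) y. Since this holds for all x, y, we must have A^* = A^T. Therefore
A^* =
[[1, 3, -2],
 [1, -1, 1]].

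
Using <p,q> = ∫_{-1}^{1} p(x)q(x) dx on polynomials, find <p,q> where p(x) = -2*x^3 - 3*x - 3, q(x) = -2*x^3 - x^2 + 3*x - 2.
<p,q> = 64/7

Expand the product: p(x)·q(x) = 4*x^6 + 2*x^5 + 13*x^3 - 6*x^2 - 3*x + 6.
∫_{-1}^{1} of each monomial x^k gives [2/(k+1) if k even, 0 if k odd]. Integrating term-by-term (or equivalently evaluating the antiderivative F(x) = 4*x^7/7 + x^6/3 + 13*x^4/4 - 2*x^3 - 3*x^2/2 + 6*x at the endpoints):
  F(1) − F(−1) = 559/84 − (-209/84) = 64/7.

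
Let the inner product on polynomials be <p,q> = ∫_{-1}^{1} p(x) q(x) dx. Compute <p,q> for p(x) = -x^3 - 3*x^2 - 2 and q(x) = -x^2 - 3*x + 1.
<p,q> = -34/15

Expand the product: p(x)·q(x) = x^5 + 6*x^4 + 8*x^3 - x^2 + 6*x - 2.
∫_{-1}^{1} of each monomial x^k gives [2/(k+1) if k even, 0 if k odd]. Integrating term-by-term (or equivalently evaluating the antiderivative F(x) = x^6/6 + 6*x^5/5 + 2*x^4 - x^3/3 + 3*x^2 - 2*x at the endpoints):
  F(1) − F(−1) = 121/30 − (63/10) = -34/15.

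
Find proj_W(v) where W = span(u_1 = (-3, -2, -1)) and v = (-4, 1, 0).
proj_W(v) = (-15/7, -10/7, -5/7)

Set up U = [u_1 | ... | u_1] ∈ R^(3×1). The projector onto W = col(U) is P = U (U^T U)^(-1) U^T.
Compute U^T U =
  [14],
and U^T v = (10).
Solve U^T U · c = U^T v for the coefficients: c = (5/7). The projection is proj_W(v) = U c.
Check: (v - proj_W(v)) · u_1 = 0  (should be 0).
Result: proj_W(v) = (-15/7, -10/7, -5/7).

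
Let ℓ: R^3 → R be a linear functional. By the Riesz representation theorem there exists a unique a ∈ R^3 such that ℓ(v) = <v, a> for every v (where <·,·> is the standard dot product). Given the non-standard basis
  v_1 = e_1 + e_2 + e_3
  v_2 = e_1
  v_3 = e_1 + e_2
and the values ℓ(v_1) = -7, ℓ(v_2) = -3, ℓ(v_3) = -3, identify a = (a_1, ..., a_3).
a = (-3, 0, -4)

Write a = (a_1, ..., a_3) in the standard basis. For each basis vector v_i, ℓ(v_i) = <v_i, a> is a linear equation in the a_j's. Collect the n equations into a matrix system V a = ℓ, where row i of V is v_i (expressed in the standard basis). Since V is invertible (lower-triangular with 1s on the diagonal, up to permutation), solve by back-substitution:
  V =
[[1, 1, 1],
 [1, 0, 0],
 [1, 1, 0]]
  V a = (-7, -3, -3)
Solving gives a = (-3, 0, -4).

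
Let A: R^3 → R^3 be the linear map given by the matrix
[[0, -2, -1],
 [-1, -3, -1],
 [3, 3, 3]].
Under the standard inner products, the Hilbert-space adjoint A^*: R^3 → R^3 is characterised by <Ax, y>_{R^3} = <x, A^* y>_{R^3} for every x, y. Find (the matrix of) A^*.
A^* = A^T =
[[0, -1, 3],
 [-2, -3, 3],
 [-1, -1, 3]]

For real matrices with standard dot products, the defining identity <Ax, y> = <x, A^* y> gives (Ax)^T y = x^T (A^*) y, i.e. x^T A^T y = x^T (A^*) y. Since this holds for all x, y, we must have A^* = A^T. Therefore
A^* =
[[0, -1, 3],
 [-2, -3, 3],
 [-1, -1, 3]].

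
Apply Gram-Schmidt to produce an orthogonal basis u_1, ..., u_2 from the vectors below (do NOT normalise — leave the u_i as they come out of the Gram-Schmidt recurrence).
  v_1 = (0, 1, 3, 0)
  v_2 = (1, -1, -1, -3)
Orthogonal basis:
  u_1 = (0, 1, 3, 0)
  u_2 = (1, -3/5, 1/5, -3)

Apply the Gram-Schmidt recurrence
  u_1 = v_1
  u_i = v_i − Σ_{j<i} ((v_i · u_j) / (u_j · u_j)) · u_j.

Step by step this gives:
  u_1 = (0, 1, 3, 0)
  u_2 = (1, -3/5, 1/5, -3)

Orthogonality check:
  u_2 · u_1 = 0 (should be 0)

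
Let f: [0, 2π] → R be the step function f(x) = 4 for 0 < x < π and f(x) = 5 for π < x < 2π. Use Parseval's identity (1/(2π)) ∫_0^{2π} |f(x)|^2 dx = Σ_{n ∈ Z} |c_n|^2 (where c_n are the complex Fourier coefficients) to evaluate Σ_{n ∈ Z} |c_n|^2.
Σ |c_n|^2 = 41/2

Parseval equates the L^2 energy of f (normalised by 1/(2π)) with the ℓ^2 sum of its Fourier coefficients: (1/(2π)) ∫_0^{2π} |f|^2 = Σ |c_n|^2.
Compute the left side: (1/(2π)) [∫_0^π 4^2 dx + ∫_π^{2π} 5^2 dx] = (1/(2π)) · (16π + 25π) = (16 + 25)/2 = 41/2.
So Σ_{n ∈ Z} |c_n|^2 = 41/2.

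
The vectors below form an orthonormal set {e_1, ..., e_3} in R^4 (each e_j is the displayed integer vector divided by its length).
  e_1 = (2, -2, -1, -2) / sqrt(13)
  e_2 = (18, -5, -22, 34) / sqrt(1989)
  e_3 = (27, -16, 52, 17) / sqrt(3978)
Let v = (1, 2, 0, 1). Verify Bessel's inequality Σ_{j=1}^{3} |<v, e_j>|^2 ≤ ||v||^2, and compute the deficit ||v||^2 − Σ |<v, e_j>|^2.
Σ |<v, e_j>|^2 = 28/13; ||v||^2 = 6; deficit = 50/13

Write each e_j = u_j / sqrt(<u_j, u_j>) where u_j is the displayed integer vector. Then <v, e_j> = <v, u_j> / sqrt(<u_j, u_j>), so |<v, e_j>|^2 = <v, u_j>^2 / <u_j, u_j>.
Coefficients: <v, e_1> = -4/sqrt(13), <v, e_2> = 42/sqrt(1989), <v, e_3> = 12/sqrt(3978).
Square and sum: Σ |<v, e_j>|^2 = 28/13.
Compute ||v||^2 = v·v = 6.
Deficit = 6 − 28/13 = 50/13 ≥ 0, confirming Bessel's inequality. (The deficit equals ||v − Σ <v,e_j> e_j||^2, the squared distance from v to span{e_j}.)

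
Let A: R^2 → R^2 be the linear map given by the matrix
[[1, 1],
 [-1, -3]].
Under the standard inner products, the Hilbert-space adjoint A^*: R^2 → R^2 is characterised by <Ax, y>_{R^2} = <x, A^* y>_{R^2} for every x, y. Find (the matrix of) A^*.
A^* = A^T =
[[1, -1],
 [1, -3]]

For real matrices with standard dot products, the defining identity <Ax, y> = <x, A^* y> gives (Ax)^T y = x^T (A^*) y, i.e. x^T A^T y = x^T (A^*) y. Since this holds for all x, y, we must have A^* = A^T. Therefore
A^* =
[[1, -1],
 [1, -3]].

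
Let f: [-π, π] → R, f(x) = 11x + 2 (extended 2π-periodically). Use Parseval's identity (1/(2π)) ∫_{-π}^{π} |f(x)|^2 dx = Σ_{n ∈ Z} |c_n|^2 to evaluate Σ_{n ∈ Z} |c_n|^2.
Σ |c_n|^2 = 121π^2/3 + 4

Expand and integrate term by term over [-π, π]:
  ∫ (11x)^2 dx = 121·(2π^3/3); ∫ 2·11·(2)·x dx = 0 (odd integrand); ∫ 2^2 dx = 4·2π.
So (1/(2π)) ∫_{-π}^{π} (11x + 2)^2 dx = 121π^2/3 + 4 = 121π^2/3 + 4.
Parseval ⇒ Σ |c_n|^2 = 121π^2/3 + 4.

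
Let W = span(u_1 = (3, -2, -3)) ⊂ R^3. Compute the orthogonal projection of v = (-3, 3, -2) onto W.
proj_W(v) = (-27/22, 9/11, 27/22)

Set up U = [u_1 | ... | u_1] ∈ R^(3×1). The projector onto W = col(U) is P = U (U^T U)^(-1) U^T.
Compute U^T U =
  [22],
and U^T v = (-9).
Solve U^T U · c = U^T v for the coefficients: c = (-9/22). The projection is proj_W(v) = U c.
Check: (v - proj_W(v)) · u_1 = 0  (should be 0).
Result: proj_W(v) = (-27/22, 9/11, 27/22).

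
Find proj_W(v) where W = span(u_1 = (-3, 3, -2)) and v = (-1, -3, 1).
proj_W(v) = (12/11, -12/11, 8/11)

Set up U = [u_1 | ... | u_1] ∈ R^(3×1). The projector onto W = col(U) is P = U (U^T U)^(-1) U^T.
Compute U^T U =
  [22],
and U^T v = (-8).
Solve U^T U · c = U^T v for the coefficients: c = (-4/11). The projection is proj_W(v) = U c.
Check: (v - proj_W(v)) · u_1 = 0  (should be 0).
Result: proj_W(v) = (12/11, -12/11, 8/11).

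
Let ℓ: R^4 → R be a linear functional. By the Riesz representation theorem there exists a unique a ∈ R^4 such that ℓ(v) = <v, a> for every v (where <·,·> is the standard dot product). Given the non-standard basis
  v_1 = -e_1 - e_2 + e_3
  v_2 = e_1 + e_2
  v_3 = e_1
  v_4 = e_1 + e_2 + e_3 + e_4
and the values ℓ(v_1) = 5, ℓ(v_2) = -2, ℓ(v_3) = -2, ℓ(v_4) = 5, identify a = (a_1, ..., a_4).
a = (-2, 0, 3, 4)

Write a = (a_1, ..., a_4) in the standard basis. For each basis vector v_i, ℓ(v_i) = <v_i, a> is a linear equation in the a_j's. Collect the n equations into a matrix system V a = ℓ, where row i of V is v_i (expressed in the standard basis). Since V is invertible (lower-triangular with 1s on the diagonal, up to permutation), solve by back-substitution:
  V =
[[-1, -1, 1, 0],
 [1, 1, 0, 0],
 [1, 0, 0, 0],
 [1, 1, 1, 1]]
  V a = (5, -2, -2, 5)
Solving gives a = (-2, 0, 3, 4).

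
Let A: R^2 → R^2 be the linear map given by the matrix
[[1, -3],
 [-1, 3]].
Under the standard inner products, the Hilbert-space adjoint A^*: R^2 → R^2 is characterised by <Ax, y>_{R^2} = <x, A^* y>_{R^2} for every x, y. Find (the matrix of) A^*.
A^* = A^T =
[[1, -1],
 [-3, 3]]

For real matrices with standard dot products, the defining identity <Ax, y> = <x, A^* y> gives (Ax)^T y = x^T (A^*) y, i.e. x^T A^T y = x^T (A^*) y. Since this holds for all x, y, we must have A^* = A^T. Therefore
A^* =
[[1, -1],
 [-3, 3]].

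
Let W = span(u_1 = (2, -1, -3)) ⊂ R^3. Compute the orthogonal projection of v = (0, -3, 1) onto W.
proj_W(v) = (0, 0, 0)

Set up U = [u_1 | ... | u_1] ∈ R^(3×1). The projector onto W = col(U) is P = U (U^T U)^(-1) U^T.
Compute U^T U =
  [14],
and U^T v = (0).
Solve U^T U · c = U^T v for the coefficients: c = (0). The projection is proj_W(v) = U c.
Check: (v - proj_W(v)) · u_1 = 0  (should be 0).
Result: proj_W(v) = (0, 0, 0).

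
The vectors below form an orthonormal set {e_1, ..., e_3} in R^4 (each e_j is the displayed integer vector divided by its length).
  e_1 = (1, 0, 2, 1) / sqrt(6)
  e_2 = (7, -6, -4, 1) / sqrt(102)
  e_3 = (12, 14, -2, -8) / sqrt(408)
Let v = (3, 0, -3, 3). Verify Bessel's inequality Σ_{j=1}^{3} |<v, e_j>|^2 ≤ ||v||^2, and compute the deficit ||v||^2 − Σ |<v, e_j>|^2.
Σ |<v, e_j>|^2 = 27/2; ||v||^2 = 27; deficit = 27/2

Write each e_j = u_j / sqrt(<u_j, u_j>) where u_j is the displayed integer vector. Then <v, e_j> = <v, u_j> / sqrt(<u_j, u_j>), so |<v, e_j>|^2 = <v, u_j>^2 / <u_j, u_j>.
Coefficients: <v, e_1> = 0/sqrt(6), <v, e_2> = 36/sqrt(102), <v, e_3> = 18/sqrt(408).
Square and sum: Σ |<v, e_j>|^2 = 27/2.
Compute ||v||^2 = v·v = 27.
Deficit = 27 − 27/2 = 27/2 ≥ 0, confirming Bessel's inequality. (The deficit equals ||v − Σ <v,e_j> e_j||^2, the squared distance from v to span{e_j}.)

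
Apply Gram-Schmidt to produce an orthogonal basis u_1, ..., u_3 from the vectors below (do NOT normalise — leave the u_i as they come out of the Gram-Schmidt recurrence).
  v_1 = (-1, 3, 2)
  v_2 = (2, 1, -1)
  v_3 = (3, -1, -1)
Orthogonal basis:
  u_1 = (-1, 3, 2)
  u_2 = (27/14, 17/14, -6/7)
  u_3 = (55/83, -33/83, 77/83)

Apply the Gram-Schmidt recurrence
  u_1 = v_1
  u_i = v_i − Σ_{j<i} ((v_i · u_j) / (u_j · u_j)) · u_j.

Step by step this gives:
  u_1 = (-1, 3, 2)
  u_2 = (27/14, 17/14, -6/7)
  u_3 = (55/83, -33/83, 77/83)

Orthogonality check:
  u_2 · u_1 = 0 (should be 0)
  u_3 · u_1 = 0 (should be 0)
  u_3 · u_2 = 0 (should be 0)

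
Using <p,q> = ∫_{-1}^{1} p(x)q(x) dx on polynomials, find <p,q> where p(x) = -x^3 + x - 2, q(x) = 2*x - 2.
<p,q> = 128/15

Expand the product: p(x)·q(x) = -2*x^4 + 2*x^3 + 2*x^2 - 6*x + 4.
∫_{-1}^{1} of each monomial x^k gives [2/(k+1) if k even, 0 if k odd]. Integrating term-by-term (or equivalently evaluating the antiderivative F(x) = -2*x^5/5 + x^4/2 + 2*x^3/3 - 3*x^2 + 4*x at the endpoints):
  F(1) − F(−1) = 53/30 − (-203/30) = 128/15.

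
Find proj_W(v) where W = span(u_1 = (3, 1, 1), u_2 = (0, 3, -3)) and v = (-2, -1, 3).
proj_W(v) = (-12/11, -26/11, 18/11)

Set up U = [u_1 | ... | u_2] ∈ R^(3×2). The projector onto W = col(U) is P = U (U^T U)^(-1) U^T.
Compute U^T U =
  [11, 0]
  [0, 18],
and U^T v = (-4, -12).
Solve U^T U · c = U^T v for the coefficients: c = (-4/11, -2/3). The projection is proj_W(v) = U c.
Check: (v - proj_W(v)) · u_1 = 0  (should be 0).
Check: (v - proj_W(v)) · u_2 = 0  (should be 0).
Result: proj_W(v) = (-12/11, -26/11, 18/11).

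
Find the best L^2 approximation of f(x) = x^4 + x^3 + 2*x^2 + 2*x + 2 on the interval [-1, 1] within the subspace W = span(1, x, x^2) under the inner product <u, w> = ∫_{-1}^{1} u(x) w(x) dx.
g(x) = 20*x^2/7 + 13*x/5 + 67/35

The best approximation g ∈ W is the orthogonal projection of f onto W. Writing g = a_0 + a_1 x + a_2 x^2, the coefficients solve the normal equations G · a = b where
  G_{ij} = <φ_i, φ_j> and b_i = <f, φ_i>, with φ_0 = 1, φ_1 = x, φ_2 = x^2.
G =
  [2, 0, 2/3]
  [0, 2/3, 0]
  [2/3, 0, 2/5],
b = (86/15, 26/15, 254/105).
Solving gives a_0 = 67/35, a_1 = 13/5, a_2 = 20/7, so
  g(x) = 20*x^2/7 + 13*x/5 + 67/35.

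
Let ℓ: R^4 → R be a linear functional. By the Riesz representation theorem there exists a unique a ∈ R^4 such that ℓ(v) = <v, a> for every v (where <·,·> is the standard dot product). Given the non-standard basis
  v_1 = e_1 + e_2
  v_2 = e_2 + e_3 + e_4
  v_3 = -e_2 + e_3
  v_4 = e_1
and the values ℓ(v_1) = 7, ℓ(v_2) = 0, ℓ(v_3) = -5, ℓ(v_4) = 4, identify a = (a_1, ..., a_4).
a = (4, 3, -2, -1)

Write a = (a_1, ..., a_4) in the standard basis. For each basis vector v_i, ℓ(v_i) = <v_i, a> is a linear equation in the a_j's. Collect the n equations into a matrix system V a = ℓ, where row i of V is v_i (expressed in the standard basis). Since V is invertible (lower-triangular with 1s on the diagonal, up to permutation), solve by back-substitution:
  V =
[[1, 1, 0, 0],
 [0, 1, 1, 1],
 [0, -1, 1, 0],
 [1, 0, 0, 0]]
  V a = (7, 0, -5, 4)
Solving gives a = (4, 3, -2, -1).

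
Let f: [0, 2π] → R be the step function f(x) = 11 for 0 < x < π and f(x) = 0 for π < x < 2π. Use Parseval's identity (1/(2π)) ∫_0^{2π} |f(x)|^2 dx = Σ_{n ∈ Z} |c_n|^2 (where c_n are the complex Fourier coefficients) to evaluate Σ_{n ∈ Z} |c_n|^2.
Σ |c_n|^2 = 121/2

Parseval equates the L^2 energy of f (normalised by 1/(2π)) with the ℓ^2 sum of its Fourier coefficients: (1/(2π)) ∫_0^{2π} |f|^2 = Σ |c_n|^2.
Compute the left side: (1/(2π)) [∫_0^π 11^2 dx + ∫_π^{2π} 0^2 dx] = (1/(2π)) · (121π + 0π) = (121 + 0)/2 = 121/2.
So Σ_{n ∈ Z} |c_n|^2 = 121/2.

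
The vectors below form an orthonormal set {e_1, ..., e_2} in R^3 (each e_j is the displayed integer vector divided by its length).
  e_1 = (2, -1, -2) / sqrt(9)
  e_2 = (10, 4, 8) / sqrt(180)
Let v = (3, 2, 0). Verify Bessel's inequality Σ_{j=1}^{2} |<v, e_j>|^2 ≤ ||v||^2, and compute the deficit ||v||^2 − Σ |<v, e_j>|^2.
Σ |<v, e_j>|^2 = 49/5; ||v||^2 = 13; deficit = 16/5

Write each e_j = u_j / sqrt(<u_j, u_j>) where u_j is the displayed integer vector. Then <v, e_j> = <v, u_j> / sqrt(<u_j, u_j>), so |<v, e_j>|^2 = <v, u_j>^2 / <u_j, u_j>.
Coefficients: <v, e_1> = 4/sqrt(9), <v, e_2> = 38/sqrt(180).
Square and sum: Σ |<v, e_j>|^2 = 49/5.
Compute ||v||^2 = v·v = 13.
Deficit = 13 − 49/5 = 16/5 ≥ 0, confirming Bessel's inequality. (The deficit equals ||v − Σ <v,e_j> e_j||^2, the squared distance from v to span{e_j}.)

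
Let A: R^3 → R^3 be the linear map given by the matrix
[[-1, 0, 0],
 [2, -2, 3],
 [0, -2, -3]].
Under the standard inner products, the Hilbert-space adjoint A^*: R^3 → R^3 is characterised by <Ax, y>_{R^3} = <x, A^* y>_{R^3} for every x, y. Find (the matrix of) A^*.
A^* = A^T =
[[-1, 2, 0],
 [0, -2, -2],
 [0, 3, -3]]

For real matrices with standard dot products, the defining identity <Ax, y> = <x, A^* y> gives (Ax)^T y = x^T (A^*) y, i.e. x^T A^T y = x^T (A^*) y. Since this holds for all x, y, we must have A^* = A^T. Therefore
A^* =
[[-1, 2, 0],
 [0, -2, -2],
 [0, 3, -3]].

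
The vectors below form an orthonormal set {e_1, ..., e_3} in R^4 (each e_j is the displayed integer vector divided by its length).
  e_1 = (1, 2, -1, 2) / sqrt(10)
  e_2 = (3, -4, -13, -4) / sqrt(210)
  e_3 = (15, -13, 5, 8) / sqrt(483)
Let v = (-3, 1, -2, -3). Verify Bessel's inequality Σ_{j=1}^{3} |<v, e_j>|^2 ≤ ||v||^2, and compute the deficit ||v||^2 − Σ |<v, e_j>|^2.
Σ |<v, e_j>|^2 = 23; ||v||^2 = 23; deficit = 0

Write each e_j = u_j / sqrt(<u_j, u_j>) where u_j is the displayed integer vector. Then <v, e_j> = <v, u_j> / sqrt(<u_j, u_j>), so |<v, e_j>|^2 = <v, u_j>^2 / <u_j, u_j>.
Coefficients: <v, e_1> = -5/sqrt(10), <v, e_2> = 25/sqrt(210), <v, e_3> = -92/sqrt(483).
Square and sum: Σ |<v, e_j>|^2 = 23.
Compute ||v||^2 = v·v = 23.
Deficit = 23 − 23 = 0 ≥ 0, confirming Bessel's inequality. (The deficit equals ||v − Σ <v,e_j> e_j||^2, the squared distance from v to span{e_j}.)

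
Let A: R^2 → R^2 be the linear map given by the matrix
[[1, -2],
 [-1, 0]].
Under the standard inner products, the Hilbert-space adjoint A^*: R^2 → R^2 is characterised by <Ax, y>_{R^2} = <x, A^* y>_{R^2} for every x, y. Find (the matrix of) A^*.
A^* = A^T =
[[1, -1],
 [-2, 0]]

For real matrices with standard dot products, the defining identity <Ax, y> = <x, A^* y> gives (Ax)^T y = x^T (A^*) y, i.e. x^T A^T y = x^T (A^*) y. Since this holds for all x, y, we must have A^* = A^T. Therefore
A^* =
[[1, -1],
 [-2, 0]].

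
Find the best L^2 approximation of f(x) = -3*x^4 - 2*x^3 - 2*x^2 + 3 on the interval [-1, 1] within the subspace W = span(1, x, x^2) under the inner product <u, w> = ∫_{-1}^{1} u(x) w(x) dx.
g(x) = -32*x^2/7 - 6*x/5 + 114/35

The best approximation g ∈ W is the orthogonal projection of f onto W. Writing g = a_0 + a_1 x + a_2 x^2, the coefficients solve the normal equations G · a = b where
  G_{ij} = <φ_i, φ_j> and b_i = <f, φ_i>, with φ_0 = 1, φ_1 = x, φ_2 = x^2.
G =
  [2, 0, 2/3]
  [0, 2/3, 0]
  [2/3, 0, 2/5],
b = (52/15, -4/5, 12/35).
Solving gives a_0 = 114/35, a_1 = -6/5, a_2 = -32/7, so
  g(x) = -32*x^2/7 - 6*x/5 + 114/35.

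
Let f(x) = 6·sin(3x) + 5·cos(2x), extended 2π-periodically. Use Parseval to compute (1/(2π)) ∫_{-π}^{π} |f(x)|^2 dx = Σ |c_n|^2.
Σ |c_n|^2 = 61/2

Expand |f|^2 and use orthogonality of {sin(nx), cos(mx)} on [-π, π]:
  ∫_{-π}^{π} sin(nx)^2 dx = π, ∫ cos(mx)^2 dx = π, and cross terms integrate to 0.
So ∫_{-π}^{π} f(x)^2 dx = 6^2 · π + 5^2 · π = (36 + 25)π.
Divide by 2π: (36 + 25)/2 = 61/2.
By Parseval, this equals Σ |c_n|^2.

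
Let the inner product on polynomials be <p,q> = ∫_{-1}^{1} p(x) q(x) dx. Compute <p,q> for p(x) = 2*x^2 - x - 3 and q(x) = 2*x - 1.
<p,q> = 10/3

Expand the product: p(x)·q(x) = 4*x^3 - 4*x^2 - 5*x + 3.
∫_{-1}^{1} of each monomial x^k gives [2/(k+1) if k even, 0 if k odd]. Integrating term-by-term (or equivalently evaluating the antiderivative F(x) = x^4 - 4*x^3/3 - 5*x^2/2 + 3*x at the endpoints):
  F(1) − F(−1) = 1/6 − (-19/6) = 10/3.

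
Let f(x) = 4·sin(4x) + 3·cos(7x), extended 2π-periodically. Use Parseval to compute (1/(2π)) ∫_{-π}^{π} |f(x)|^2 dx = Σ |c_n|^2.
Σ |c_n|^2 = 25/2

Expand |f|^2 and use orthogonality of {sin(nx), cos(mx)} on [-π, π]:
  ∫_{-π}^{π} sin(nx)^2 dx = π, ∫ cos(mx)^2 dx = π, and cross terms integrate to 0.
So ∫_{-π}^{π} f(x)^2 dx = 4^2 · π + 3^2 · π = (16 + 9)π.
Divide by 2π: (16 + 9)/2 = 25/2.
By Parseval, this equals Σ |c_n|^2.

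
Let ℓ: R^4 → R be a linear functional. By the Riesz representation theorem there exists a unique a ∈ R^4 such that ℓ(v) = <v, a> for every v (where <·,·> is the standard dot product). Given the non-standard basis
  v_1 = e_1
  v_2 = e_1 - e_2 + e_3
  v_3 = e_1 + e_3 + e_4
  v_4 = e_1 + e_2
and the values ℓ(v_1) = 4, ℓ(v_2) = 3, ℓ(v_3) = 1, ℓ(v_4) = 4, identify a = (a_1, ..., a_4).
a = (4, 0, -1, -2)

Write a = (a_1, ..., a_4) in the standard basis. For each basis vector v_i, ℓ(v_i) = <v_i, a> is a linear equation in the a_j's. Collect the n equations into a matrix system V a = ℓ, where row i of V is v_i (expressed in the standard basis). Since V is invertible (lower-triangular with 1s on the diagonal, up to permutation), solve by back-substitution:
  V =
[[1, 0, 0, 0],
 [1, -1, 1, 0],
 [1, 0, 1, 1],
 [1, 1, 0, 0]]
  V a = (4, 3, 1, 4)
Solving gives a = (4, 0, -1, -2).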